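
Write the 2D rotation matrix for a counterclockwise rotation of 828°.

Rotation matrix formula: [[cos θ, -sin θ], [sin θ, cos θ]]
For θ = 828°:
cos(828°) = -0.3090
sin(828°) = 0.9511
Result: [[-0.3090, -0.9511], [0.9511, -0.3090]]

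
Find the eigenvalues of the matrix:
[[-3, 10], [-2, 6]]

Characteristic equation: det(A - λI) = 0
λ² - (trace)λ + (det) = 0
trace = -3 + 6 = 3, det = (-3)(6) - (10)(-2) = 2
λ² - (3)λ + (2) = 0
λ = (3 ± √((3)² - 4·(2))) / 2 = (3 ± √1) / 2
Solving: λ = 1, 2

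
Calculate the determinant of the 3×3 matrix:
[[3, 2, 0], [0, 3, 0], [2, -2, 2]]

Expansion along first row:
det = 3·det([[3,0],[-2,2]]) - 2·det([[0,0],[2,2]]) + 0·det([[0,3],[2,-2]])
    = 3·(3·2 - 0·-2) - 2·(0·2 - 0·2) + 0·(0·-2 - 3·2)
    = 3·6 - 2·0 + 0·-6
    = 18 + 0 + 0 = 18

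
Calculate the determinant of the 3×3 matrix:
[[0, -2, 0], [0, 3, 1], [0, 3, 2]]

Expansion along first row:
det = 0·det([[3,1],[3,2]]) - -2·det([[0,1],[0,2]]) + 0·det([[0,3],[0,3]])
    = 0·(3·2 - 1·3) - -2·(0·2 - 1·0) + 0·(0·3 - 3·0)
    = 0·3 - -2·0 + 0·0
    = 0 + 0 + 0 = 0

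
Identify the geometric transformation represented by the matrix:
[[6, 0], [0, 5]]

This matrix represents: non-uniform scaling by sx = 6, sy = 5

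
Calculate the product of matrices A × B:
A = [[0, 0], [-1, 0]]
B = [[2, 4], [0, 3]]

Matrix multiplication:
C[0][0] = 0×2 + 0×0 = 0
C[0][1] = 0×4 + 0×3 = 0
C[1][0] = -1×2 + 0×0 = -2
C[1][1] = -1×4 + 0×3 = -4
Result: [[0, 0], [-2, -4]]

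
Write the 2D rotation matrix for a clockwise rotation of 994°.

Rotation matrix formula: [[cos θ, -sin θ], [sin θ, cos θ]]
A clockwise rotation by 994° is equivalent to a counterclockwise rotation by -994°.
For θ = -994°:
cos(-994°) = 0.0698
sin(-994°) = 0.9976
Result: [[0.0698, -0.9976], [0.9976, 0.0698]]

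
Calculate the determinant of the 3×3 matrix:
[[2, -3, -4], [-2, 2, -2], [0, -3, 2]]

Expansion along first row:
det = 2·det([[2,-2],[-3,2]]) - -3·det([[-2,-2],[0,2]]) + -4·det([[-2,2],[0,-3]])
    = 2·(2·2 - -2·-3) - -3·(-2·2 - -2·0) + -4·(-2·-3 - 2·0)
    = 2·-2 - -3·-4 + -4·6
    = -4 + -12 + -24 = -40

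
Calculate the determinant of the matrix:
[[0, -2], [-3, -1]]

For a 2×2 matrix [[a, b], [c, d]], det = ad - bc
det = (0)(-1) - (-2)(-3) = 0 - 6 = -6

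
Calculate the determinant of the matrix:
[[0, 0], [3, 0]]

For a 2×2 matrix [[a, b], [c, d]], det = ad - bc
det = (0)(0) - (0)(3) = 0 - 0 = 0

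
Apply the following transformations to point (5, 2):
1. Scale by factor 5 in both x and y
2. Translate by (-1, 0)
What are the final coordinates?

Step 1: Scale (5, 2) by 5 → (25, 10)
Step 2: Translate by (-1, 0) → (24, 10)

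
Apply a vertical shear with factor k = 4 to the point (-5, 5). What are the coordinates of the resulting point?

Shear matrix for vertical shear with factor k = 4:
[[1, 0], [4, 1]]
Result: (-5, 5) → (-5, -15)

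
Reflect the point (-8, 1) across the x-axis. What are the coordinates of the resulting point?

Reflection across x-axis: (-8, 1) → (-8, -1)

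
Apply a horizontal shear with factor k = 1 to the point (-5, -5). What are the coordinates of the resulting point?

Shear matrix for horizontal shear with factor k = 1:
[[1, 1], [0, 1]]
Result: (-5, -5) → (-10, -5)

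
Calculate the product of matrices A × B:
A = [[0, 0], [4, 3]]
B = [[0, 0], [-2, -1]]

Matrix multiplication:
C[0][0] = 0×0 + 0×-2 = 0
C[0][1] = 0×0 + 0×-1 = 0
C[1][0] = 4×0 + 3×-2 = -6
C[1][1] = 4×0 + 3×-1 = -3
Result: [[0, 0], [-6, -3]]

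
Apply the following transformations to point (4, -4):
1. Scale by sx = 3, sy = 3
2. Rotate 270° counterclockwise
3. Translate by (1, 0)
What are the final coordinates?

Step 1: Scale → (12, -12)
Step 2: Rotate 270° → (-12, -12)
Step 3: Translate → (-11, -12)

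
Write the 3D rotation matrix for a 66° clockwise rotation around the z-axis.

Rotation matrix for clockwise 66° around z-axis:
A clockwise rotation by 66° is a counterclockwise rotation by -66°.
cos(-66°) = 0.4067, sin(-66°) = -0.9135
Result: [[0.4067, 0.9135, 0], [-0.9135, 0.4067, 0], [0, 0, 1]]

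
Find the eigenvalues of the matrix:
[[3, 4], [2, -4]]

Characteristic equation: det(A - λI) = 0
λ² - (trace)λ + (det) = 0
trace = 3 + -4 = -1, det = (3)(-4) - (4)(2) = -20
λ² - (-1)λ + (-20) = 0
λ = (-1 ± √((-1)² - 4·(-20))) / 2 = (-1 ± √81) / 2
Solving: λ = -5, 4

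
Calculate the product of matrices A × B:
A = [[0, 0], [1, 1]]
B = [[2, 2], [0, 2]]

Matrix multiplication:
C[0][0] = 0×2 + 0×0 = 0
C[0][1] = 0×2 + 0×2 = 0
C[1][0] = 1×2 + 1×0 = 2
C[1][1] = 1×2 + 1×2 = 4
Result: [[0, 0], [2, 4]]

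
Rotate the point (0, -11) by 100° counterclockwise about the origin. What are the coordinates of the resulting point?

Rotation matrix for 100°: [[cos 100°, -sin 100°], [sin 100°, cos 100°]] ≈ [[-0.173648, -0.984808], [0.984808, -0.173648]]
[[-0.173648, -0.984808], [0.984808, -0.173648]] × [0, -11]ᵀ ≈ [10.8329, 1.9101]ᵀ
Result: (10.8329, 1.9101)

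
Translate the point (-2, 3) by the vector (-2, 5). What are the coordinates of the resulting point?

Translation by (-2, 5) (homogeneous matrix [[1, 0, -2], [0, 1, 5], [0, 0, 1]]):
x' = -2 + -2 = -4
y' = 3 + 5 = 8
Result: (-4, 8)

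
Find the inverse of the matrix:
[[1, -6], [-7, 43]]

For [[a,b],[c,d]], inverse = (1/det)·[[d,-b],[-c,a]]
det = (1)(43) - (-6)(-7) = 43 - 42 = 1
Inverse = [[43, 6], [7, 1]]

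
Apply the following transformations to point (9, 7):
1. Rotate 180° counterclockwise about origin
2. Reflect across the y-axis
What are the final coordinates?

Step 1: Rotate 180° → (-9, -7)
Step 2: Reflect across y-axis → (9, -7)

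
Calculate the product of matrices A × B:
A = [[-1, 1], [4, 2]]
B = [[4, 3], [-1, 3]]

Matrix multiplication:
C[0][0] = -1×4 + 1×-1 = -5
C[0][1] = -1×3 + 1×3 = 0
C[1][0] = 4×4 + 2×-1 = 14
C[1][1] = 4×3 + 2×3 = 18
Result: [[-5, 0], [14, 18]]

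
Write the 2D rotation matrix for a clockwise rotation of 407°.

Rotation matrix formula: [[cos θ, -sin θ], [sin θ, cos θ]]
A clockwise rotation by 407° is equivalent to a counterclockwise rotation by -407°.
For θ = -407°:
cos(-407°) = 0.6820
sin(-407°) = -0.7314
Result: [[0.6820, 0.7314], [-0.7314, 0.6820]]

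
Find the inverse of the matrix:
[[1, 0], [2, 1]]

For [[a,b],[c,d]], inverse = (1/det)·[[d,-b],[-c,a]]
det = (1)(1) - (0)(2) = 1 - 0 = 1
Inverse = [[1, 0], [-2, 1]]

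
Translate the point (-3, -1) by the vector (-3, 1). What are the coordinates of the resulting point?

Translation by (-3, 1) (homogeneous matrix [[1, 0, -3], [0, 1, 1], [0, 0, 1]]):
x' = -3 + -3 = -6
y' = -1 + 1 = 0
Result: (-6, 0)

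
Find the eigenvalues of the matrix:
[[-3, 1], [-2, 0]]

Characteristic equation: det(A - λI) = 0
λ² - (trace)λ + (det) = 0
trace = -3 + 0 = -3, det = (-3)(0) - (1)(-2) = 2
λ² - (-3)λ + (2) = 0
λ = (-3 ± √((-3)² - 4·(2))) / 2 = (-3 ± √1) / 2
Solving: λ = -2, -1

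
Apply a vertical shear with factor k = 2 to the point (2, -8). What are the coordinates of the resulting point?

Shear matrix for vertical shear with factor k = 2:
[[1, 0], [2, 1]]
Result: (2, -8) → (2, -4)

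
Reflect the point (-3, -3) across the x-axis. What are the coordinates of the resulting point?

Reflection across x-axis: (-3, -3) → (-3, 3)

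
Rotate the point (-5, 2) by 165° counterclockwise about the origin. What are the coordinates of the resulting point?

Rotation matrix for 165°: [[cos 165°, -sin 165°], [sin 165°, cos 165°]] ≈ [[-0.965926, -0.258819], [0.258819, -0.965926]]
[[-0.965926, -0.258819], [0.258819, -0.965926]] × [-5, 2]ᵀ ≈ [4.3120, -3.2259]ᵀ
Result: (4.3120, -3.2259)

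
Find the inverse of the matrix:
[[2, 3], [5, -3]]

For [[a,b],[c,d]], inverse = (1/det)·[[d,-b],[-c,a]]
det = (2)(-3) - (3)(5) = -6 - 15 = -21
Inverse = (1/-21)·[[-3, -3], [-5, 2]]
= [[1/7, 1/7], [5/21, -2/21]]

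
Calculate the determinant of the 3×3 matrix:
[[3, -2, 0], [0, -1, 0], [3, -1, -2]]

Expansion along first row:
det = 3·det([[-1,0],[-1,-2]]) - -2·det([[0,0],[3,-2]]) + 0·det([[0,-1],[3,-1]])
    = 3·(-1·-2 - 0·-1) - -2·(0·-2 - 0·3) + 0·(0·-1 - -1·3)
    = 3·2 - -2·0 + 0·3
    = 6 + 0 + 0 = 6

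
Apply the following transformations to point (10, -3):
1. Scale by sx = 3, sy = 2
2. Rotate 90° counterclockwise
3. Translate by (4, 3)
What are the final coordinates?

Step 1: Scale → (30, -6)
Step 2: Rotate 90° → (6, 30)
Step 3: Translate → (10, 33)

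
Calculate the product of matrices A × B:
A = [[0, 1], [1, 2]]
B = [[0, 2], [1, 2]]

Matrix multiplication:
C[0][0] = 0×0 + 1×1 = 1
C[0][1] = 0×2 + 1×2 = 2
C[1][0] = 1×0 + 2×1 = 2
C[1][1] = 1×2 + 2×2 = 6
Result: [[1, 2], [2, 6]]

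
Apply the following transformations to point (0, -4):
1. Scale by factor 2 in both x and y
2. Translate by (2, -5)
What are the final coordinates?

Step 1: Scale (0, -4) by 2 → (0, -8)
Step 2: Translate by (2, -5) → (2, -13)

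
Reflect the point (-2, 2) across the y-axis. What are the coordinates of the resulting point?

Reflection across y-axis: (-2, 2) → (2, 2)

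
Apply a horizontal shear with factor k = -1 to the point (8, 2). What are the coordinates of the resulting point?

Shear matrix for horizontal shear with factor k = -1:
[[1, -1], [0, 1]]
Result: (8, 2) → (6, 2)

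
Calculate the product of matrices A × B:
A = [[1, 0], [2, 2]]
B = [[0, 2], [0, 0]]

Matrix multiplication:
C[0][0] = 1×0 + 0×0 = 0
C[0][1] = 1×2 + 0×0 = 2
C[1][0] = 2×0 + 2×0 = 0
C[1][1] = 2×2 + 2×0 = 4
Result: [[0, 2], [0, 4]]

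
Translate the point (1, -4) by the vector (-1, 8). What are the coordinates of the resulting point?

Translation by (-1, 8) (homogeneous matrix [[1, 0, -1], [0, 1, 8], [0, 0, 1]]):
x' = 1 + -1 = 0
y' = -4 + 8 = 4
Result: (0, 4)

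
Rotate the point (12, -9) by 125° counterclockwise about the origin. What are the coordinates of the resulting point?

Rotation matrix for 125°: [[cos 125°, -sin 125°], [sin 125°, cos 125°]] ≈ [[-0.573576, -0.819152], [0.819152, -0.573576]]
[[-0.573576, -0.819152], [0.819152, -0.573576]] × [12, -9]ᵀ ≈ [0.4895, 14.9920]ᵀ
Result: (0.4895, 14.9920)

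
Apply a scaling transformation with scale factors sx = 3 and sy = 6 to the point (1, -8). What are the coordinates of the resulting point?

Scaling matrix:
[[3, 0], [0, 6]]
Result: (1 × 3, -8 × 6) = (3, -48)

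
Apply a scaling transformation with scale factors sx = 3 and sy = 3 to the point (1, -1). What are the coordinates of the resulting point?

Scaling matrix:
[[3, 0], [0, 3]]
Result: (1 × 3, -1 × 3) = (3, -3)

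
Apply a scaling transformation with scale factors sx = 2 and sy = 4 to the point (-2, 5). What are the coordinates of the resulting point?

Scaling matrix:
[[2, 0], [0, 4]]
Result: (-2 × 2, 5 × 4) = (-4, 20)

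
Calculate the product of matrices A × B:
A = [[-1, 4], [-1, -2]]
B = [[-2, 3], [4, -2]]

Matrix multiplication:
C[0][0] = -1×-2 + 4×4 = 18
C[0][1] = -1×3 + 4×-2 = -11
C[1][0] = -1×-2 + -2×4 = -6
C[1][1] = -1×3 + -2×-2 = 1
Result: [[18, -11], [-6, 1]]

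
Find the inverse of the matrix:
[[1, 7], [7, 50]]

For [[a,b],[c,d]], inverse = (1/det)·[[d,-b],[-c,a]]
det = (1)(50) - (7)(7) = 50 - 49 = 1
Inverse = [[50, -7], [-7, 1]]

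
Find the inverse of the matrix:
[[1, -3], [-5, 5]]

For [[a,b],[c,d]], inverse = (1/det)·[[d,-b],[-c,a]]
det = (1)(5) - (-3)(-5) = 5 - 15 = -10
Inverse = (1/-10)·[[5, 3], [5, 1]]
= [[-1/2, -3/10], [-1/2, -1/10]]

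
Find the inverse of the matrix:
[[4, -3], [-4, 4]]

For [[a,b],[c,d]], inverse = (1/det)·[[d,-b],[-c,a]]
det = (4)(4) - (-3)(-4) = 16 - 12 = 4
Inverse = (1/4)·[[4, 3], [4, 4]]
= [[1, 3/4], [1, 1]]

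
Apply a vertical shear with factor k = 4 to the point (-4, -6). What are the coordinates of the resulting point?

Shear matrix for vertical shear with factor k = 4:
[[1, 0], [4, 1]]
Result: (-4, -6) → (-4, -22)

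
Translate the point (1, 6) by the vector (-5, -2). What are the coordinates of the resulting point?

Translation by (-5, -2) (homogeneous matrix [[1, 0, -5], [0, 1, -2], [0, 0, 1]]):
x' = 1 + -5 = -4
y' = 6 + -2 = 4
Result: (-4, 4)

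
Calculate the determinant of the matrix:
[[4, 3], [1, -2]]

For a 2×2 matrix [[a, b], [c, d]], det = ad - bc
det = (4)(-2) - (3)(1) = -8 - 3 = -11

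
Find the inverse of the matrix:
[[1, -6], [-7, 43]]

For [[a,b],[c,d]], inverse = (1/det)·[[d,-b],[-c,a]]
det = (1)(43) - (-6)(-7) = 43 - 42 = 1
Inverse = [[43, 6], [7, 1]]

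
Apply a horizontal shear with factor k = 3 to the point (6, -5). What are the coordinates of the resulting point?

Shear matrix for horizontal shear with factor k = 3:
[[1, 3], [0, 1]]
Result: (6, -5) → (-9, -5)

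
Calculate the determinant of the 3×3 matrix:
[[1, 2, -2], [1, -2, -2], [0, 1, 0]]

Expansion along first row:
det = 1·det([[-2,-2],[1,0]]) - 2·det([[1,-2],[0,0]]) + -2·det([[1,-2],[0,1]])
    = 1·(-2·0 - -2·1) - 2·(1·0 - -2·0) + -2·(1·1 - -2·0)
    = 1·2 - 2·0 + -2·1
    = 2 + 0 + -2 = 0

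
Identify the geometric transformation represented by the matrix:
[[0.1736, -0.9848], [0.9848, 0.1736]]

This matrix represents: rotation by 80° counterclockwise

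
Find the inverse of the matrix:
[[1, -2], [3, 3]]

For [[a,b],[c,d]], inverse = (1/det)·[[d,-b],[-c,a]]
det = (1)(3) - (-2)(3) = 3 - -6 = 9
Inverse = (1/9)·[[3, 2], [-3, 1]]
= [[1/3, 2/9], [-1/3, 1/9]]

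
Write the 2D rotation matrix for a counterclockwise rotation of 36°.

Rotation matrix formula: [[cos θ, -sin θ], [sin θ, cos θ]]
For θ = 36°:
cos(36°) = 0.8090
sin(36°) = 0.5878
Result: [[0.8090, -0.5878], [0.5878, 0.8090]]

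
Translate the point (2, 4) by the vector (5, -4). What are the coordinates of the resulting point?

Translation by (5, -4) (homogeneous matrix [[1, 0, 5], [0, 1, -4], [0, 0, 1]]):
x' = 2 + 5 = 7
y' = 4 + -4 = 0
Result: (7, 0)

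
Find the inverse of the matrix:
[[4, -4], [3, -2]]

For [[a,b],[c,d]], inverse = (1/det)·[[d,-b],[-c,a]]
det = (4)(-2) - (-4)(3) = -8 - -12 = 4
Inverse = (1/4)·[[-2, 4], [-3, 4]]
= [[-1/2, 1], [-3/4, 1]]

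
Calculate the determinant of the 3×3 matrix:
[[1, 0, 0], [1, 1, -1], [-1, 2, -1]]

Expansion along first row:
det = 1·det([[1,-1],[2,-1]]) - 0·det([[1,-1],[-1,-1]]) + 0·det([[1,1],[-1,2]])
    = 1·(1·-1 - -1·2) - 0·(1·-1 - -1·-1) + 0·(1·2 - 1·-1)
    = 1·1 - 0·-2 + 0·3
    = 1 + 0 + 0 = 1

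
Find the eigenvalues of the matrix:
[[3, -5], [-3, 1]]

Characteristic equation: det(A - λI) = 0
λ² - (trace)λ + (det) = 0
trace = 3 + 1 = 4, det = (3)(1) - (-5)(-3) = -12
λ² - (4)λ + (-12) = 0
λ = (4 ± √((4)² - 4·(-12))) / 2 = (4 ± √64) / 2
Solving: λ = -2, 6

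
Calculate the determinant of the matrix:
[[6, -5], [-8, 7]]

For a 2×2 matrix [[a, b], [c, d]], det = ad - bc
det = (6)(7) - (-5)(-8) = 42 - 40 = 2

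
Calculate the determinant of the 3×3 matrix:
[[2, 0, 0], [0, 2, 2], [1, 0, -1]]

Expansion along first row:
det = 2·det([[2,2],[0,-1]]) - 0·det([[0,2],[1,-1]]) + 0·det([[0,2],[1,0]])
    = 2·(2·-1 - 2·0) - 0·(0·-1 - 2·1) + 0·(0·0 - 2·1)
    = 2·-2 - 0·-2 + 0·-2
    = -4 + 0 + 0 = -4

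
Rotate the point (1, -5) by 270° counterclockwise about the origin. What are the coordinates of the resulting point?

Rotation matrix for 270°: [[cos 270°, -sin 270°], [sin 270°, cos 270°]] = [[0, 1], [-1, 0]]
[[0, 1], [-1, 0]] × [1, -5]ᵀ = [-5, -1]ᵀ
Result: (-5, -1)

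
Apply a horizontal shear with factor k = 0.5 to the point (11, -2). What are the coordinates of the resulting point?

Shear matrix for horizontal shear with factor k = 0.5:
[[1, 0.50], [0, 1]]
Result: (11, -2) → (10, -2)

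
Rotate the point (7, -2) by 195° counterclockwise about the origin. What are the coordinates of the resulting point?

Rotation matrix for 195°: [[cos 195°, -sin 195°], [sin 195°, cos 195°]] ≈ [[-0.965926, 0.258819], [-0.258819, -0.965926]]
[[-0.965926, 0.258819], [-0.258819, -0.965926]] × [7, -2]ᵀ ≈ [-7.2791, 0.1201]ᵀ
Result: (-7.2791, 0.1201)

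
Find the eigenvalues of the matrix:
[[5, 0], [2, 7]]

Characteristic equation: det(A - λI) = 0
λ² - (trace)λ + (det) = 0
trace = 5 + 7 = 12, det = (5)(7) - (0)(2) = 35
λ² - (12)λ + (35) = 0
λ = (12 ± √((12)² - 4·(35))) / 2 = (12 ± √4) / 2
Solving: λ = 5, 7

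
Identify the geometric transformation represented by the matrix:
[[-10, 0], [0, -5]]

This matrix represents: non-uniform scaling by sx = -10, sy = -5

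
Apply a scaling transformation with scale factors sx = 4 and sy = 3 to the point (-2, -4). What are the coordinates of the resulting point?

Scaling matrix:
[[4, 0], [0, 3]]
Result: (-2 × 4, -4 × 3) = (-8, -12)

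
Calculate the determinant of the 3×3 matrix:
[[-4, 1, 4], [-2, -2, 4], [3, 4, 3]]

Expansion along first row:
det = -4·det([[-2,4],[4,3]]) - 1·det([[-2,4],[3,3]]) + 4·det([[-2,-2],[3,4]])
    = -4·(-2·3 - 4·4) - 1·(-2·3 - 4·3) + 4·(-2·4 - -2·3)
    = -4·-22 - 1·-18 + 4·-2
    = 88 + 18 + -8 = 98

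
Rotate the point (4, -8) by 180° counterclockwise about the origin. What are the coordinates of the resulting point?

Rotation matrix for 180°: [[cos 180°, -sin 180°], [sin 180°, cos 180°]] = [[-1, 0], [0, -1]]
[[-1, 0], [0, -1]] × [4, -8]ᵀ = [-4, 8]ᵀ
Result: (-4, 8)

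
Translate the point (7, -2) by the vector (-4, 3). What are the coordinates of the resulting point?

Translation by (-4, 3) (homogeneous matrix [[1, 0, -4], [0, 1, 3], [0, 0, 1]]):
x' = 7 + -4 = 3
y' = -2 + 3 = 1
Result: (3, 1)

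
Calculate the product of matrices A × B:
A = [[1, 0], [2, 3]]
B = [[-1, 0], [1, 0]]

Matrix multiplication:
C[0][0] = 1×-1 + 0×1 = -1
C[0][1] = 1×0 + 0×0 = 0
C[1][0] = 2×-1 + 3×1 = 1
C[1][1] = 2×0 + 3×0 = 0
Result: [[-1, 0], [1, 0]]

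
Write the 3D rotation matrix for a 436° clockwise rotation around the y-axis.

Rotation matrix for clockwise 436° around y-axis:
A clockwise rotation by 436° is a counterclockwise rotation by -436°.
cos(-436°) = 0.2419, sin(-436°) = -0.9703
Result: [[0.2419, 0, -0.9703], [0, 1, 0], [0.9703, 0, 0.2419]]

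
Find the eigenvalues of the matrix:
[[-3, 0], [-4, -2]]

Characteristic equation: det(A - λI) = 0
λ² - (trace)λ + (det) = 0
trace = -3 + -2 = -5, det = (-3)(-2) - (0)(-4) = 6
λ² - (-5)λ + (6) = 0
λ = (-5 ± √((-5)² - 4·(6))) / 2 = (-5 ± √1) / 2
Solving: λ = -3, -2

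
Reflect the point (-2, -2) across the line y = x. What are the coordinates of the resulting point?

Reflection across line y = x: (-2, -2) → (-2, -2)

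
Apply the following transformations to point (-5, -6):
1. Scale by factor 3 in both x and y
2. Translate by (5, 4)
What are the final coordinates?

Step 1: Scale (-5, -6) by 3 → (-15, -18)
Step 2: Translate by (5, 4) → (-10, -14)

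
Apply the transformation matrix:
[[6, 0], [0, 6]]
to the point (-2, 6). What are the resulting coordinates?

Matrix multiplication:
[[6, 0], [0, 6]] × [-2, 6]ᵀ
= [(6)(-2) + (0)(6), (0)(-2) + (6)(6)]ᵀ
= [-12, 36]ᵀ
Result: (-12, 36)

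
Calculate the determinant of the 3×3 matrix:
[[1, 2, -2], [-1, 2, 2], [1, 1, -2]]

Expansion along first row:
det = 1·det([[2,2],[1,-2]]) - 2·det([[-1,2],[1,-2]]) + -2·det([[-1,2],[1,1]])
    = 1·(2·-2 - 2·1) - 2·(-1·-2 - 2·1) + -2·(-1·1 - 2·1)
    = 1·-6 - 2·0 + -2·-3
    = -6 + 0 + 6 = 0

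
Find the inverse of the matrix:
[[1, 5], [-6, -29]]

For [[a,b],[c,d]], inverse = (1/det)·[[d,-b],[-c,a]]
det = (1)(-29) - (5)(-6) = -29 - -30 = 1
Inverse = [[-29, -5], [6, 1]]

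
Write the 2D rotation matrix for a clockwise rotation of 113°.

Rotation matrix formula: [[cos θ, -sin θ], [sin θ, cos θ]]
A clockwise rotation by 113° is equivalent to a counterclockwise rotation by -113°.
For θ = -113°:
cos(-113°) = -0.3907
sin(-113°) = -0.9205
Result: [[-0.3907, 0.9205], [-0.9205, -0.3907]]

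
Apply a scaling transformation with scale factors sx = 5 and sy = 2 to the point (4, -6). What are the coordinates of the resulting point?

Scaling matrix:
[[5, 0], [0, 2]]
Result: (4 × 5, -6 × 2) = (20, -12)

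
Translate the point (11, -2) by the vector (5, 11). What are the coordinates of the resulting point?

Translation by (5, 11) (homogeneous matrix [[1, 0, 5], [0, 1, 11], [0, 0, 1]]):
x' = 11 + 5 = 16
y' = -2 + 11 = 9
Result: (16, 9)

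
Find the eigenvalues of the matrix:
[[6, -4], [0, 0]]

Characteristic equation: det(A - λI) = 0
λ² - (trace)λ + (det) = 0
trace = 6 + 0 = 6, det = (6)(0) - (-4)(0) = 0
λ² - (6)λ + (0) = 0
λ = (6 ± √((6)² - 4·(0))) / 2 = (6 ± √36) / 2
Solving: λ = 0, 6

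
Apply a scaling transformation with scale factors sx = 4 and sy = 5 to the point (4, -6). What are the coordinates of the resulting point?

Scaling matrix:
[[4, 0], [0, 5]]
Result: (4 × 4, -6 × 5) = (16, -30)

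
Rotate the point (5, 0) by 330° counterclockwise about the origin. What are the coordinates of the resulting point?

Rotation matrix for 330°: [[cos 330°, -sin 330°], [sin 330°, cos 330°]] ≈ [[0.866025, 0.500000], [-0.500000, 0.866025]]
[[0.866025, 0.500000], [-0.500000, 0.866025]] × [5, 0]ᵀ ≈ [4.3301, -2.5000]ᵀ
Result: (4.3301, -2.5000)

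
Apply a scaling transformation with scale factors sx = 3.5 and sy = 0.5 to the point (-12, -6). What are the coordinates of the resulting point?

Scaling matrix:
[[3.50, 0], [0, 0.50]]
Result: (-12 × 3.5, -6 × 0.5) = (-42, -3)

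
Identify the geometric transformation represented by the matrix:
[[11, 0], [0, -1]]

This matrix represents: non-uniform scaling by sx = 11, sy = -1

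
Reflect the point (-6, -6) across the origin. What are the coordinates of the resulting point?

Reflection across origin: (-6, -6) → (6, 6)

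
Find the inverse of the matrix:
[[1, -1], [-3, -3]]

For [[a,b],[c,d]], inverse = (1/det)·[[d,-b],[-c,a]]
det = (1)(-3) - (-1)(-3) = -3 - 3 = -6
Inverse = (1/-6)·[[-3, 1], [3, 1]]
= [[1/2, -1/6], [-1/2, -1/6]]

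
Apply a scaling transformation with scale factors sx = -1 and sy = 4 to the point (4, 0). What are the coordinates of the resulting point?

Scaling matrix:
[[-1, 0], [0, 4]]
Result: (4 × -1, 0 × 4) = (-4, 0)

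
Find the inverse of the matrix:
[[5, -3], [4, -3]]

For [[a,b],[c,d]], inverse = (1/det)·[[d,-b],[-c,a]]
det = (5)(-3) - (-3)(4) = -15 - -12 = -3
Inverse = (1/-3)·[[-3, 3], [-4, 5]]
= [[1, -1], [4/3, -5/3]]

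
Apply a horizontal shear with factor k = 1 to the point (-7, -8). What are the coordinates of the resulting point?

Shear matrix for horizontal shear with factor k = 1:
[[1, 1], [0, 1]]
Result: (-7, -8) → (-15, -8)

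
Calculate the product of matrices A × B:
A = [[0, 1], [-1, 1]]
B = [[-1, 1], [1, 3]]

Matrix multiplication:
C[0][0] = 0×-1 + 1×1 = 1
C[0][1] = 0×1 + 1×3 = 3
C[1][0] = -1×-1 + 1×1 = 2
C[1][1] = -1×1 + 1×3 = 2
Result: [[1, 3], [2, 2]]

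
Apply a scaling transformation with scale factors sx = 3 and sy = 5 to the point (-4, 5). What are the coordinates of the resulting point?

Scaling matrix:
[[3, 0], [0, 5]]
Result: (-4 × 3, 5 × 5) = (-12, 25)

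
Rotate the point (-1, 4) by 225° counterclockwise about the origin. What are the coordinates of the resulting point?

Rotation matrix for 225°: [[cos 225°, -sin 225°], [sin 225°, cos 225°]] ≈ [[-0.707107, 0.707107], [-0.707107, -0.707107]]
[[-0.707107, 0.707107], [-0.707107, -0.707107]] × [-1, 4]ᵀ ≈ [3.5355, -2.1213]ᵀ
Result: (3.5355, -2.1213)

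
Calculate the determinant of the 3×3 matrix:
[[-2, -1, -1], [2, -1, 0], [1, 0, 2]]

Expansion along first row:
det = -2·det([[-1,0],[0,2]]) - -1·det([[2,0],[1,2]]) + -1·det([[2,-1],[1,0]])
    = -2·(-1·2 - 0·0) - -1·(2·2 - 0·1) + -1·(2·0 - -1·1)
    = -2·-2 - -1·4 + -1·1
    = 4 + 4 + -1 = 7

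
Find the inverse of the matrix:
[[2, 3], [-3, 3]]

For [[a,b],[c,d]], inverse = (1/det)·[[d,-b],[-c,a]]
det = (2)(3) - (3)(-3) = 6 - -9 = 15
Inverse = (1/15)·[[3, -3], [3, 2]]
= [[1/5, -1/5], [1/5, 2/15]]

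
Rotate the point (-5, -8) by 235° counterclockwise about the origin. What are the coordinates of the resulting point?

Rotation matrix for 235°: [[cos 235°, -sin 235°], [sin 235°, cos 235°]] ≈ [[-0.573576, 0.819152], [-0.819152, -0.573576]]
[[-0.573576, 0.819152], [-0.819152, -0.573576]] × [-5, -8]ᵀ ≈ [-3.6853, 8.6844]ᵀ
Result: (-3.6853, 8.6844)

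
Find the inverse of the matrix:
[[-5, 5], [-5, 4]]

For [[a,b],[c,d]], inverse = (1/det)·[[d,-b],[-c,a]]
det = (-5)(4) - (5)(-5) = -20 - -25 = 5
Inverse = (1/5)·[[4, -5], [5, -5]]
= [[4/5, -1], [1, -1]]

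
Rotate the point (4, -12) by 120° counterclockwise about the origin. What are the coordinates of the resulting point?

Rotation matrix for 120°: [[cos 120°, -sin 120°], [sin 120°, cos 120°]] ≈ [[-0.500000, -0.866025], [0.866025, -0.500000]]
[[-0.500000, -0.866025], [0.866025, -0.500000]] × [4, -12]ᵀ ≈ [8.3923, 9.4641]ᵀ
Result: (8.3923, 9.4641)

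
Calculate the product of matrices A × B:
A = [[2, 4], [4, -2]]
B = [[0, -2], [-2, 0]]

Matrix multiplication:
C[0][0] = 2×0 + 4×-2 = -8
C[0][1] = 2×-2 + 4×0 = -4
C[1][0] = 4×0 + -2×-2 = 4
C[1][1] = 4×-2 + -2×0 = -8
Result: [[-8, -4], [4, -8]]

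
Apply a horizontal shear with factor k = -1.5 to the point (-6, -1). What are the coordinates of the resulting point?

Shear matrix for horizontal shear with factor k = -1.5:
[[1, -1.50], [0, 1]]
Result: (-6, -1) → (-4.5, -1)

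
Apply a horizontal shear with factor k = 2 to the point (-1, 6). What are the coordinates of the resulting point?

Shear matrix for horizontal shear with factor k = 2:
[[1, 2], [0, 1]]
Result: (-1, 6) → (11, 6)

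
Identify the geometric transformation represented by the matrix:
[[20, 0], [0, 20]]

This matrix represents: uniform scaling by factor 20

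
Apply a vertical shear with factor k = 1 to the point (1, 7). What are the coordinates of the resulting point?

Shear matrix for vertical shear with factor k = 1:
[[1, 0], [1, 1]]
Result: (1, 7) → (1, 8)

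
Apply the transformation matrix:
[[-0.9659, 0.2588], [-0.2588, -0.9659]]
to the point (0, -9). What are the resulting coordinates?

Matrix multiplication:
[[-0.9659, 0.2588], [-0.2588, -0.9659]] × [0, -9]ᵀ
= [(-0.9659)(0) + (0.2588)(-9), (-0.2588)(0) + (-0.9659)(-9)]ᵀ
= [-2.3292, 8.6931]ᵀ
Result: (-2.3292, 8.6931)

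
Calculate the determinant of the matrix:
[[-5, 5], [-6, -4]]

For a 2×2 matrix [[a, b], [c, d]], det = ad - bc
det = (-5)(-4) - (5)(-6) = 20 - -30 = 50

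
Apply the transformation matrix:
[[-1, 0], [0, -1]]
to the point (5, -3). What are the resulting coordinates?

Matrix multiplication:
[[-1, 0], [0, -1]] × [5, -3]ᵀ
= [(-1)(5) + (0)(-3), (0)(5) + (-1)(-3)]ᵀ
= [-5, 3]ᵀ
Result: (-5, 3)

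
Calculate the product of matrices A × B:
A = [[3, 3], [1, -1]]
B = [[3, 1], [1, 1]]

Matrix multiplication:
C[0][0] = 3×3 + 3×1 = 12
C[0][1] = 3×1 + 3×1 = 6
C[1][0] = 1×3 + -1×1 = 2
C[1][1] = 1×1 + -1×1 = 0
Result: [[12, 6], [2, 0]]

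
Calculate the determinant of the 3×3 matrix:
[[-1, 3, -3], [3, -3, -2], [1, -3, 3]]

Expansion along first row:
det = -1·det([[-3,-2],[-3,3]]) - 3·det([[3,-2],[1,3]]) + -3·det([[3,-3],[1,-3]])
    = -1·(-3·3 - -2·-3) - 3·(3·3 - -2·1) + -3·(3·-3 - -3·1)
    = -1·-15 - 3·11 + -3·-6
    = 15 + -33 + 18 = 0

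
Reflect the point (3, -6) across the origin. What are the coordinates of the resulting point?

Reflection across origin: (3, -6) → (-3, 6)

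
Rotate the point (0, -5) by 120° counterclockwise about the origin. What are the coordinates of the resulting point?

Rotation matrix for 120°: [[cos 120°, -sin 120°], [sin 120°, cos 120°]] ≈ [[-0.500000, -0.866025], [0.866025, -0.500000]]
[[-0.500000, -0.866025], [0.866025, -0.500000]] × [0, -5]ᵀ ≈ [4.3301, 2.5000]ᵀ
Result: (4.3301, 2.5000)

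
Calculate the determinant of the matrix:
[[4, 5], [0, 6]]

For a 2×2 matrix [[a, b], [c, d]], det = ad - bc
det = (4)(6) - (5)(0) = 24 - 0 = 24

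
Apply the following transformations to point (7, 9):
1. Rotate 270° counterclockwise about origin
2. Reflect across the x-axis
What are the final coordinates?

Step 1: Rotate 270° → (9, -7)
Step 2: Reflect across x-axis → (9, 7)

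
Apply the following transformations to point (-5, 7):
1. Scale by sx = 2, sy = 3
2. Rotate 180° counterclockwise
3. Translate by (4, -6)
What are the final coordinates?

Step 1: Scale → (-10, 21)
Step 2: Rotate 180° → (10, -21)
Step 3: Translate → (14, -27)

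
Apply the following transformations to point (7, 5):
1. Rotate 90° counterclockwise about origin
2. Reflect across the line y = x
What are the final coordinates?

Step 1: Rotate 90° → (-5, 7)
Step 2: Reflect across line y = x → (7, -5)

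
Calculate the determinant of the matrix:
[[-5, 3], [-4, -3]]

For a 2×2 matrix [[a, b], [c, d]], det = ad - bc
det = (-5)(-3) - (3)(-4) = 15 - -12 = 27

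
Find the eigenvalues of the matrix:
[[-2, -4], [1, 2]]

Characteristic equation: det(A - λI) = 0
λ² - (trace)λ + (det) = 0
trace = -2 + 2 = 0, det = (-2)(2) - (-4)(1) = 0
λ² - (0)λ + (0) = 0
λ = (0 ± √((0)² - 4·(0))) / 2 = (0 ± √0) / 2
Solving: λ = 0, 0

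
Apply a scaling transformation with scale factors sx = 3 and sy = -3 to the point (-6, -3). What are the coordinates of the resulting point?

Scaling matrix:
[[3, 0], [0, -3]]
Result: (-6 × 3, -3 × -3) = (-18, 9)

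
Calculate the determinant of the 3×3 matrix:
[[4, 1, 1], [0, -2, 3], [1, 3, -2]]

Expansion along first row:
det = 4·det([[-2,3],[3,-2]]) - 1·det([[0,3],[1,-2]]) + 1·det([[0,-2],[1,3]])
    = 4·(-2·-2 - 3·3) - 1·(0·-2 - 3·1) + 1·(0·3 - -2·1)
    = 4·-5 - 1·-3 + 1·2
    = -20 + 3 + 2 = -15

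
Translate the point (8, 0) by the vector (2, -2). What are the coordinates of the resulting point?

Translation by (2, -2) (homogeneous matrix [[1, 0, 2], [0, 1, -2], [0, 0, 1]]):
x' = 8 + 2 = 10
y' = 0 + -2 = -2
Result: (10, -2)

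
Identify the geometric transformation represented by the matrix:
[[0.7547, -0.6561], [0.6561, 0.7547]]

This matrix represents: rotation by 41° counterclockwise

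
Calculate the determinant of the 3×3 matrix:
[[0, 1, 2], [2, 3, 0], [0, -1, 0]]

Expansion along first row:
det = 0·det([[3,0],[-1,0]]) - 1·det([[2,0],[0,0]]) + 2·det([[2,3],[0,-1]])
    = 0·(3·0 - 0·-1) - 1·(2·0 - 0·0) + 2·(2·-1 - 3·0)
    = 0·0 - 1·0 + 2·-2
    = 0 + 0 + -4 = -4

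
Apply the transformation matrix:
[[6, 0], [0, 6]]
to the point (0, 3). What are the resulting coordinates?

Matrix multiplication:
[[6, 0], [0, 6]] × [0, 3]ᵀ
= [(6)(0) + (0)(3), (0)(0) + (6)(3)]ᵀ
= [0, 18]ᵀ
Result: (0, 18)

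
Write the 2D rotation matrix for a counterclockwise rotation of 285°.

Rotation matrix formula: [[cos θ, -sin θ], [sin θ, cos θ]]
For θ = 285°:
cos(285°) = 0.2588
sin(285°) = -0.9659
Result: [[0.2588, 0.9659], [-0.9659, 0.2588]]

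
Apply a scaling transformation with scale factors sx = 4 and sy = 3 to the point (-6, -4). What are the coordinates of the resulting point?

Scaling matrix:
[[4, 0], [0, 3]]
Result: (-6 × 4, -4 × 3) = (-24, -12)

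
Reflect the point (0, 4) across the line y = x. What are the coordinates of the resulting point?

Reflection across line y = x: (0, 4) → (4, 0)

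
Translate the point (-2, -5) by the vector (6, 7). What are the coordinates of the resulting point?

Translation by (6, 7) (homogeneous matrix [[1, 0, 6], [0, 1, 7], [0, 0, 1]]):
x' = -2 + 6 = 4
y' = -5 + 7 = 2
Result: (4, 2)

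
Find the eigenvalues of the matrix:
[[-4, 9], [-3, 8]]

Characteristic equation: det(A - λI) = 0
λ² - (trace)λ + (det) = 0
trace = -4 + 8 = 4, det = (-4)(8) - (9)(-3) = -5
λ² - (4)λ + (-5) = 0
λ = (4 ± √((4)² - 4·(-5))) / 2 = (4 ± √36) / 2
Solving: λ = -1, 5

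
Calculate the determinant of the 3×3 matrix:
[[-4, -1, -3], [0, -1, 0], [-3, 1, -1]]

Expansion along first row:
det = -4·det([[-1,0],[1,-1]]) - -1·det([[0,0],[-3,-1]]) + -3·det([[0,-1],[-3,1]])
    = -4·(-1·-1 - 0·1) - -1·(0·-1 - 0·-3) + -3·(0·1 - -1·-3)
    = -4·1 - -1·0 + -3·-3
    = -4 + 0 + 9 = 5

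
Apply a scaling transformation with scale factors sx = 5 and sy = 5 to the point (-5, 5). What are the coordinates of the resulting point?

Scaling matrix:
[[5, 0], [0, 5]]
Result: (-5 × 5, 5 × 5) = (-25, 25)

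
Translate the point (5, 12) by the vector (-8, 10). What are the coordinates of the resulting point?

Translation by (-8, 10) (homogeneous matrix [[1, 0, -8], [0, 1, 10], [0, 0, 1]]):
x' = 5 + -8 = -3
y' = 12 + 10 = 22
Result: (-3, 22)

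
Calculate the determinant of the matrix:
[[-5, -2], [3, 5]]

For a 2×2 matrix [[a, b], [c, d]], det = ad - bc
det = (-5)(5) - (-2)(3) = -25 - -6 = -19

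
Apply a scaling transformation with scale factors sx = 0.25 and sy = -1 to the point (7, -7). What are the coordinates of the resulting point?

Scaling matrix:
[[0.25, 0], [0, -1]]
Result: (7 × 0.25, -7 × -1) = (1.75, 7)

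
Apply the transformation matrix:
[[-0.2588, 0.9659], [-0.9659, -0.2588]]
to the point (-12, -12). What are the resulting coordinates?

Matrix multiplication:
[[-0.2588, 0.9659], [-0.9659, -0.2588]] × [-12, -12]ᵀ
= [(-0.2588)(-12) + (0.9659)(-12), (-0.9659)(-12) + (-0.2588)(-12)]ᵀ
= [-8.4852, 14.6964]ᵀ
Result: (-8.4852, 14.6964)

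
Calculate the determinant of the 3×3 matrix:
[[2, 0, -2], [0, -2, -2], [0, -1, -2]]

Expansion along first row:
det = 2·det([[-2,-2],[-1,-2]]) - 0·det([[0,-2],[0,-2]]) + -2·det([[0,-2],[0,-1]])
    = 2·(-2·-2 - -2·-1) - 0·(0·-2 - -2·0) + -2·(0·-1 - -2·0)
    = 2·2 - 0·0 + -2·0
    = 4 + 0 + 0 = 4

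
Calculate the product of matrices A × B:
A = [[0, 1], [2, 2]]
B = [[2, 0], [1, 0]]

Matrix multiplication:
C[0][0] = 0×2 + 1×1 = 1
C[0][1] = 0×0 + 1×0 = 0
C[1][0] = 2×2 + 2×1 = 6
C[1][1] = 2×0 + 2×0 = 0
Result: [[1, 0], [6, 0]]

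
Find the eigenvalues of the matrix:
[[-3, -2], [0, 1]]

Characteristic equation: det(A - λI) = 0
λ² - (trace)λ + (det) = 0
trace = -3 + 1 = -2, det = (-3)(1) - (-2)(0) = -3
λ² - (-2)λ + (-3) = 0
λ = (-2 ± √((-2)² - 4·(-3))) / 2 = (-2 ± √16) / 2
Solving: λ = -3, 1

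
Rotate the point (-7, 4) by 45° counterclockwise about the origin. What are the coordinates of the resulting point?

Rotation matrix for 45°: [[cos 45°, -sin 45°], [sin 45°, cos 45°]] ≈ [[0.707107, -0.707107], [0.707107, 0.707107]]
[[0.707107, -0.707107], [0.707107, 0.707107]] × [-7, 4]ᵀ ≈ [-7.7782, -2.1213]ᵀ
Result: (-7.7782, -2.1213)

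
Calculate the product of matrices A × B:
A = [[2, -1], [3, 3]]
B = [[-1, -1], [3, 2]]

Matrix multiplication:
C[0][0] = 2×-1 + -1×3 = -5
C[0][1] = 2×-1 + -1×2 = -4
C[1][0] = 3×-1 + 3×3 = 6
C[1][1] = 3×-1 + 3×2 = 3
Result: [[-5, -4], [6, 3]]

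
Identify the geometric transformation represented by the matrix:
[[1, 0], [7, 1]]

This matrix represents: vertical shear with factor 7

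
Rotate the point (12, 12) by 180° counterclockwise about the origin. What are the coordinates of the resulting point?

Rotation matrix for 180°: [[cos 180°, -sin 180°], [sin 180°, cos 180°]] = [[-1, 0], [0, -1]]
[[-1, 0], [0, -1]] × [12, 12]ᵀ = [-12, -12]ᵀ
Result: (-12, -12)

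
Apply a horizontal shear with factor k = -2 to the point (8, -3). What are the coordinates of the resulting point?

Shear matrix for horizontal shear with factor k = -2:
[[1, -2], [0, 1]]
Result: (8, -3) → (14, -3)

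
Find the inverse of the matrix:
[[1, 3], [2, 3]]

For [[a,b],[c,d]], inverse = (1/det)·[[d,-b],[-c,a]]
det = (1)(3) - (3)(2) = 3 - 6 = -3
Inverse = (1/-3)·[[3, -3], [-2, 1]]
= [[-1, 1], [2/3, -1/3]]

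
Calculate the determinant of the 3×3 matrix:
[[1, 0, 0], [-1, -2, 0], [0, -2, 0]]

Expansion along first row:
det = 1·det([[-2,0],[-2,0]]) - 0·det([[-1,0],[0,0]]) + 0·det([[-1,-2],[0,-2]])
    = 1·(-2·0 - 0·-2) - 0·(-1·0 - 0·0) + 0·(-1·-2 - -2·0)
    = 1·0 - 0·0 + 0·2
    = 0 + 0 + 0 = 0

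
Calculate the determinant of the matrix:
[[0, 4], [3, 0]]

For a 2×2 matrix [[a, b], [c, d]], det = ad - bc
det = (0)(0) - (4)(3) = 0 - 12 = -12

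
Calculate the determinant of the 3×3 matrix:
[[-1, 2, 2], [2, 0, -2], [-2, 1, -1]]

Expansion along first row:
det = -1·det([[0,-2],[1,-1]]) - 2·det([[2,-2],[-2,-1]]) + 2·det([[2,0],[-2,1]])
    = -1·(0·-1 - -2·1) - 2·(2·-1 - -2·-2) + 2·(2·1 - 0·-2)
    = -1·2 - 2·-6 + 2·2
    = -2 + 12 + 4 = 14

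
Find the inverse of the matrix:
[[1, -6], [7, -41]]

For [[a,b],[c,d]], inverse = (1/det)·[[d,-b],[-c,a]]
det = (1)(-41) - (-6)(7) = -41 - -42 = 1
Inverse = [[-41, 6], [-7, 1]]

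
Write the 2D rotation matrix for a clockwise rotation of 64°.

Rotation matrix formula: [[cos θ, -sin θ], [sin θ, cos θ]]
A clockwise rotation by 64° is equivalent to a counterclockwise rotation by -64°.
For θ = -64°:
cos(-64°) = 0.4384
sin(-64°) = -0.8988
Result: [[0.4384, 0.8988], [-0.8988, 0.4384]]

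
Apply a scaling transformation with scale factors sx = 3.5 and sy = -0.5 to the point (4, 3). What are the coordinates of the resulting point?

Scaling matrix:
[[3.50, 0], [0, -0.50]]
Result: (4 × 3.5, 3 × -0.5) = (14, -1.5)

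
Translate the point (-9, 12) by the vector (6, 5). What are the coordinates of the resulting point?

Translation by (6, 5) (homogeneous matrix [[1, 0, 6], [0, 1, 5], [0, 0, 1]]):
x' = -9 + 6 = -3
y' = 12 + 5 = 17
Result: (-3, 17)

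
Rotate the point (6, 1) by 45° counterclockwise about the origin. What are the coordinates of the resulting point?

Rotation matrix for 45°: [[cos 45°, -sin 45°], [sin 45°, cos 45°]] ≈ [[0.707107, -0.707107], [0.707107, 0.707107]]
[[0.707107, -0.707107], [0.707107, 0.707107]] × [6, 1]ᵀ ≈ [3.5355, 4.9497]ᵀ
Result: (3.5355, 4.9497)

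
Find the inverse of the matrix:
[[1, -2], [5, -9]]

For [[a,b],[c,d]], inverse = (1/det)·[[d,-b],[-c,a]]
det = (1)(-9) - (-2)(5) = -9 - -10 = 1
Inverse = [[-9, 2], [-5, 1]]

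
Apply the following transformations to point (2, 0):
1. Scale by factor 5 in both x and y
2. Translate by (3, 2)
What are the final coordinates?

Step 1: Scale (2, 0) by 5 → (10, 0)
Step 2: Translate by (3, 2) → (13, 2)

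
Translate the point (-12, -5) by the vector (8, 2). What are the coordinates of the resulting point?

Translation by (8, 2) (homogeneous matrix [[1, 0, 8], [0, 1, 2], [0, 0, 1]]):
x' = -12 + 8 = -4
y' = -5 + 2 = -3
Result: (-4, -3)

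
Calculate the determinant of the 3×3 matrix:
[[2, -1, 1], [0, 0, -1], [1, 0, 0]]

Expansion along first row:
det = 2·det([[0,-1],[0,0]]) - -1·det([[0,-1],[1,0]]) + 1·det([[0,0],[1,0]])
    = 2·(0·0 - -1·0) - -1·(0·0 - -1·1) + 1·(0·0 - 0·1)
    = 2·0 - -1·1 + 1·0
    = 0 + 1 + 0 = 1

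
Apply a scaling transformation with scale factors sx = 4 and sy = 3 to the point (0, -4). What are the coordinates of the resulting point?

Scaling matrix:
[[4, 0], [0, 3]]
Result: (0 × 4, -4 × 3) = (0, -12)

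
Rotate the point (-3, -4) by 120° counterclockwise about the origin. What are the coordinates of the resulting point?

Rotation matrix for 120°: [[cos 120°, -sin 120°], [sin 120°, cos 120°]] ≈ [[-0.500000, -0.866025], [0.866025, -0.500000]]
[[-0.500000, -0.866025], [0.866025, -0.500000]] × [-3, -4]ᵀ ≈ [4.9641, -0.5981]ᵀ
Result: (4.9641, -0.5981)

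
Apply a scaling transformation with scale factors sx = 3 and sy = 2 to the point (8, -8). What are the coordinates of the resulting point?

Scaling matrix:
[[3, 0], [0, 2]]
Result: (8 × 3, -8 × 2) = (24, -16)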